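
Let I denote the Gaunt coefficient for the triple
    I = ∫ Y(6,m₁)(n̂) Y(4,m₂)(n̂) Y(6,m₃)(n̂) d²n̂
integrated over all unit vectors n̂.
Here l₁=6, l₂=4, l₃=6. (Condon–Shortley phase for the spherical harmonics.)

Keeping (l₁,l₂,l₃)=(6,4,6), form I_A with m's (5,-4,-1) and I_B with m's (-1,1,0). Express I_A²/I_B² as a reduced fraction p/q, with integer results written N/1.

11/2

Shared (l₁,l₂,l₃)=(6,4,6): N and (l;000)² cancel in I_A²/I_B².
A: Δ = 4!·8!·4!/17! = 1/15315300; Racah Σ t=0..0: t=0:+1/2903040 = 1/2903040; ⇒ 3j(6 4 6; 5 -4 -1)² = 5/663, sgn -1
B: Δ = 4!·8!·4!/17! = 1/15315300; Racah Σ t=1..4: t=1:−1/207360 t=2:+1/17280 t=3:−1/13824 t=4:+1/103680 = -1/103680; ⇒ 3j(6 4 6; -1 1 0)² = 10/7293, sgn -1
I_A²/I_B² = (5/663)/(10/7293) = 11/2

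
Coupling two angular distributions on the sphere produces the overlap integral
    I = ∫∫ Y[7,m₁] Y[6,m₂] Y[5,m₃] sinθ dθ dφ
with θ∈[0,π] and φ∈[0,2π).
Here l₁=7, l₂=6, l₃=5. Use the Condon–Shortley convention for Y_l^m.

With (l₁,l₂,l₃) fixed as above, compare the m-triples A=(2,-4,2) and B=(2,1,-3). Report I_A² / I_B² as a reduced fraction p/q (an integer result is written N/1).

841/3528

Same 7,6,5: normalisation and zero-m 3j drop out of the ratio.
A: Δ: 8! 6! 4! / 19! → 1/174594420; sum: t=0:+1/19353600 t=1:−1/1451520 t=2:+1/1244160 = 29/174182400; 3j²(7 6 5; 2 -4 2) = Δ·Π!·Σ² = 841/554268  (sign -1)
B: Δ: 8! 6! 4! / 19! → 1/174594420; sum: t=3:−1/829440 t=4:+1/414720 t=5:−1/2073600 = 1/1382400; 3j²(7 6 5; 2 1 -3) = Δ·Π!·Σ² = 294/46189  (sign +1)
I_A²/I_B² = (841/554268)/(294/46189) = 841/3528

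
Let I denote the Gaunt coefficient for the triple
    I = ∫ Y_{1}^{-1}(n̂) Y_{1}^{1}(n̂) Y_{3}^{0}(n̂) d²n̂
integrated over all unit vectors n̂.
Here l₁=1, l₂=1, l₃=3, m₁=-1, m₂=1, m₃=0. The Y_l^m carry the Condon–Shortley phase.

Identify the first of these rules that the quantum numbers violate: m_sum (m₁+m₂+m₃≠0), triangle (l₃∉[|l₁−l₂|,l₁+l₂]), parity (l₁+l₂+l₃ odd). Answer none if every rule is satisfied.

triangle

Σmᵢ = 0  ✓
l₃∈[|l₁−l₂|,l₁+l₂]=[0,2], have l₃=3  ✗
Σlᵢ = 5 ⇒ odd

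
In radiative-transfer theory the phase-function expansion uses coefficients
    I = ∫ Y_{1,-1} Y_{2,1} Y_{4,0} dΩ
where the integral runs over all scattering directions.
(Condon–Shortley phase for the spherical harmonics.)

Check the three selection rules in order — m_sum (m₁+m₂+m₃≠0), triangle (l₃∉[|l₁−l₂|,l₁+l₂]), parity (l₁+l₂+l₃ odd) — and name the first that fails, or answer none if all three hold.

triangle

azimuthal sum: -1 + 1 + 0 = 0  ✓
1 ≤ 4 ≤ 3 (triangle on l)  ✗
L = 1 + 2 + 4 = 7 (odd)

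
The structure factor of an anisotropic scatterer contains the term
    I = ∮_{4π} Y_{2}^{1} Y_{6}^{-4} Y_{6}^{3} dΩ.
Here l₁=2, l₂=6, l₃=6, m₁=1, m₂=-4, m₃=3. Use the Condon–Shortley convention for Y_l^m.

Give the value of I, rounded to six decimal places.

m-sum 0 ✓  L=14 even ✓  4≤6≤8 ✓
Π(2lᵢ+1) = 5×13×13 = 845
triangle coeff Δ(2,6,6) = 1/90090
Σ_t [0,2]: t=0:+1/69120 t=1:−1/14400 t=2:+1/69120 = -7/172800
(3j)²=14/715 [(2 6 6; 0 0 0)], sign=-1
Σ_t [0,1]: t=0:+1/161280 t=1:−1/725760 = 1/207360
(3j)²=7/286 [(2 6 6; 1 -4 3)], sign=-1
⇒ 4πI² = 49/121
I = (+1)√(49/121/(4π)) = 0.17951487

0.179515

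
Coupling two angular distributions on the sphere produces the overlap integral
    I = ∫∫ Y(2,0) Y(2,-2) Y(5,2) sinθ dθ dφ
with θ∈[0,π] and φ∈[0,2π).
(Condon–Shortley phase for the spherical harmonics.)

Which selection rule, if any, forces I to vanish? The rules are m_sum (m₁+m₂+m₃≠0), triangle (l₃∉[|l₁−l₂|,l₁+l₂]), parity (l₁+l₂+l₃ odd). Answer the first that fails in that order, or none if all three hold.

triangle

m₁+m₂+m₃ = 0 − 2 + 2 = 0  ✓
triangle: |2−2|=0 ≤ l₃=5 ≤ 2+2=4  ✗
parity: l₁+l₂+l₃ = 9 is odd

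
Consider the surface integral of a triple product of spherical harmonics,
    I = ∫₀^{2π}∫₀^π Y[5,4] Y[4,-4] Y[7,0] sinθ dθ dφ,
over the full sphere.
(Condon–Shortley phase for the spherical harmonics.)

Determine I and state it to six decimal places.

-0.041736

Checks pass: Σm=0; 16 even; l₃=7∈[1,9].
(2·5+1)(2·4+1)(2·7+1) = 1485
Δ: 2! 8! 6! / 17! → 1/6126120
sum: t=0:+1/69120 t=1:−1/20736 t=2:+1/69120 = -1/51840
3j²(5 4 7; 0 0 0) = Δ·Π!·Σ² = 280/21879  (sign +1)
sum: t=0:+1/7257600 = 1/7257600
3j²(5 4 7; 4 -4 0) = Δ·Π!·Σ² = 14/12155  (sign -1)
combine: 4πI² = 1485·280/21879·14/12155 = 11760/537251
take √, sign -1: I = -0.04173593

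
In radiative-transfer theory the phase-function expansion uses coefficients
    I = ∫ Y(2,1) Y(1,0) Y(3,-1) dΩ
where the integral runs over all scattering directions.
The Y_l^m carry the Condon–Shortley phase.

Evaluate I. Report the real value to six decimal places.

-0.233597

Checks pass: Σm=0; 6 even; l₃=3∈[1,3].
(2·2+1)(2·1+1)(2·3+1) = 105
Δ: 0! 4! 2! / 7! → 1/105
sum: t=0:+1/4 = 1/4
3j²(2 1 3; 0 0 0) = Δ·Π!·Σ² = 3/35  (sign -1)
sum: t=0:+1/6 = 1/6
3j²(2 1 3; 1 0 -1) = Δ·Π!·Σ² = 8/105  (sign +1)
combine: 4πI² = 105·3/35·8/105 = 24/35
take √, sign -1: I = -0.23359668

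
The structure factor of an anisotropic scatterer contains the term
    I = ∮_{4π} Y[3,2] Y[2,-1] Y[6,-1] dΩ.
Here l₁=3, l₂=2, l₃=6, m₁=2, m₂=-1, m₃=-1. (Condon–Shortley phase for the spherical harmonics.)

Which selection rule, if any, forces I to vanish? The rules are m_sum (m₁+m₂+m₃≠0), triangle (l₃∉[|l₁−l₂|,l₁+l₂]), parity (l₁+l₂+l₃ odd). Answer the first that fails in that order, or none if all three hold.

triangle

m₁+m₂+m₃ = 2 − 1 − 1 = 0  ✓
triangle: |3−2|=1 ≤ l₃=6 ≤ 3+2=5  ✗
parity: l₁+l₂+l₃ = 11 is odd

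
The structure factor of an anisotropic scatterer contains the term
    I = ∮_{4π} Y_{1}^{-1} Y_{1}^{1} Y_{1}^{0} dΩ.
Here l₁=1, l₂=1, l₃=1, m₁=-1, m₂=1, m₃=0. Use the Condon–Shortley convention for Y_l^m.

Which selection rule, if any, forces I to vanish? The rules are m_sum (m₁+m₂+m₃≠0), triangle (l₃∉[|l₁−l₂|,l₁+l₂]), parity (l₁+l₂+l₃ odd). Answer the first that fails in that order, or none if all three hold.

Σmᵢ = 0  ✓
l₃∈[|l₁−l₂|,l₁+l₂]=[0,2], have l₃=1  ✓
Σlᵢ = 3 ⇒ odd  ✗

parity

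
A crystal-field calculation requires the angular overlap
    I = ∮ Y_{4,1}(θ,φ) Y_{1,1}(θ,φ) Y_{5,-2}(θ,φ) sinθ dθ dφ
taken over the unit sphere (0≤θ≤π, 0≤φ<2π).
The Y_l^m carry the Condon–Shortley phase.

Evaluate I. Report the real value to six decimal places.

0.225034

Rules hold: Σm=0, L=10 even, 3≤5≤5.
N = 9·3·11 = 297
Δ = 0!·8!·2!/11! = 1/495
Racah Σ t=0..0: t=0:+1/576 = 1/576
⇒ 3j(4 1 5; 0 0 0)² = 5/99, sgn -1
Racah Σ t=0..0: t=0:+1/1440 = 1/1440
⇒ 3j(4 1 5; 1 1 -2)² = 7/165, sgn -1
4πI² = N·(3j₀)²·(3jₘ)² = 7/11
I = +1·√(0.636364/4π) = 0.22503380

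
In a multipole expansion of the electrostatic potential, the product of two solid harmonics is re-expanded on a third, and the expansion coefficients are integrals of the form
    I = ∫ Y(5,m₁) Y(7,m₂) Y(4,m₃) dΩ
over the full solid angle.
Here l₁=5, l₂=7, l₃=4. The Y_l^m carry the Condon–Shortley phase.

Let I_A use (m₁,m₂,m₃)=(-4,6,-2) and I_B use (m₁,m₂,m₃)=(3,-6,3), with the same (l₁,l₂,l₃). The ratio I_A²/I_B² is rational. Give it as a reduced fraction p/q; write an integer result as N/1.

36/175

Same 5,7,4: normalisation and zero-m 3j drop out of the ratio.
A: Δ: 8! 2! 6! / 17! → 1/6126120; sum: t=7:−1/7257600 t=8:+1/4838400 = 1/14515200; 3j²(5 7 4; -4 6 -2) = Δ·Π!·Σ² = 3/1190  (sign +1)
B: Δ: 8! 2! 6! / 17! → 1/6126120; sum: t=0:+1/9676800 t=1:−1/3628800 = -1/5806080; 3j²(5 7 4; 3 -6 3) = Δ·Π!·Σ² = 5/408  (sign +1)
I_A²/I_B² = (3/1190)/(5/408) = 36/175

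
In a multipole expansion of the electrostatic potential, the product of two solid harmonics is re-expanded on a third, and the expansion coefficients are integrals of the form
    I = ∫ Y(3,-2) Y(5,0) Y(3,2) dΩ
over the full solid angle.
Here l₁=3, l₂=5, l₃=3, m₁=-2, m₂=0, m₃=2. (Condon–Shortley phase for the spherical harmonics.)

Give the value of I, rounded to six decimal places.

0.000000

l₁+l₂+l₃=11 is odd: 3j(l;000)=0 ⇒ I=0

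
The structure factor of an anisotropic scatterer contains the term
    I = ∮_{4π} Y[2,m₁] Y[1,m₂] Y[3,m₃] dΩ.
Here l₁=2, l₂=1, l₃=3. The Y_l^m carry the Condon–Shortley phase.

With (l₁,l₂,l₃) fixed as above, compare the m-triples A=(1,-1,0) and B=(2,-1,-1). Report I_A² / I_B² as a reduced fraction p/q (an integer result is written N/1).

3/1

Shared (l₁,l₂,l₃)=(2,1,3): N and (l;000)² cancel in I_A²/I_B².
A: Δ = 0!·4!·2!/7! = 1/105; Racah Σ t=0..0: t=0:+1/12 = 1/12; ⇒ 3j(2 1 3; 1 -1 0)² = 1/35, sgn -1
B: Δ = 0!·4!·2!/7! = 1/105; Racah Σ t=0..0: t=0:+1/48 = 1/48; ⇒ 3j(2 1 3; 2 -1 -1)² = 1/105, sgn +1
I_A²/I_B² = (1/35)/(1/105) = 3/1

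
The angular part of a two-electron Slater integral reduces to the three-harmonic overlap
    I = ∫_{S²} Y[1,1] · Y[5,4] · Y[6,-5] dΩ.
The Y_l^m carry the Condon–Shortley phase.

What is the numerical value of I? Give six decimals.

m-sum 0 ✓  L=12 even ✓  4≤6≤6 ✓
Π(2lᵢ+1) = 3×11×13 = 429
triangle coeff Δ(1,5,6) = 1/858
Σ_t [0,0]: t=0:+1/14400 = 1/14400
(3j)²=6/143 [(1 5 6; 0 0 0)], sign=+1
Σ_t [0,0]: t=0:+1/725760 = 1/725760
(3j)²=5/78 [(1 5 6; 1 4 -5)], sign=-1
⇒ 4πI² = 15/13
I = (-1)√(15/13/(4π)) = -0.30301841

-0.303018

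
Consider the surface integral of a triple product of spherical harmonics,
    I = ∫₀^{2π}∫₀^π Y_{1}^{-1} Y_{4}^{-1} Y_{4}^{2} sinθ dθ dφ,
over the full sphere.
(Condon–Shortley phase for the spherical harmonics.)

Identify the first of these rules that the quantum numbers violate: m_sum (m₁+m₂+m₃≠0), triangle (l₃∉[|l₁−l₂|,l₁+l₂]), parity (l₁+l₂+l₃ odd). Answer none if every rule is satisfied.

m₁+m₂+m₃ = -1 − 1 + 2 = 0  ✓
triangle: |1−4|=3 ≤ l₃=4 ≤ 1+4=5  ✓
parity: l₁+l₂+l₃ = 9 is odd  ✗

parity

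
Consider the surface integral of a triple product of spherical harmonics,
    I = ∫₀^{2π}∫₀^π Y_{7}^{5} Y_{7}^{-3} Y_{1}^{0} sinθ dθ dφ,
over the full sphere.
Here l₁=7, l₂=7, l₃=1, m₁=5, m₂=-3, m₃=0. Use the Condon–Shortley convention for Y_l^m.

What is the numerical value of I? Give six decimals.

0.000000

Σmᵢ = 2 ≠ 0, so the φ-integral vanishes; I = 0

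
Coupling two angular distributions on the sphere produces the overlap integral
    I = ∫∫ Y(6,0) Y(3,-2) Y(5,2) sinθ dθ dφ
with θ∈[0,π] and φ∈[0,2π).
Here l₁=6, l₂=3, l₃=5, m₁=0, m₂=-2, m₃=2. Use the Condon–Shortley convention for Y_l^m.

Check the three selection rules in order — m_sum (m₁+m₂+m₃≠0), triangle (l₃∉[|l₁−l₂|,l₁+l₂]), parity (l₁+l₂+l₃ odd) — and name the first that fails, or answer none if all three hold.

none

m₁+m₂+m₃ = 0 − 2 + 2 = 0  ✓
triangle: |6−3|=3 ≤ l₃=5 ≤ 6+3=9  ✓
parity: l₁+l₂+l₃ = 14 is even  ✓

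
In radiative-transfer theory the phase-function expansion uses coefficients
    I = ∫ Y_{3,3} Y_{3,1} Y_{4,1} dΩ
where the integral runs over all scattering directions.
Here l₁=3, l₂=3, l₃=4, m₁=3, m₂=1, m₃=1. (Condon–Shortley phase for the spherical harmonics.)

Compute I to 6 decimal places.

3 + 1 + 1 = 5 ≠ 0: azimuthal integral kills it; I = 0

0.000000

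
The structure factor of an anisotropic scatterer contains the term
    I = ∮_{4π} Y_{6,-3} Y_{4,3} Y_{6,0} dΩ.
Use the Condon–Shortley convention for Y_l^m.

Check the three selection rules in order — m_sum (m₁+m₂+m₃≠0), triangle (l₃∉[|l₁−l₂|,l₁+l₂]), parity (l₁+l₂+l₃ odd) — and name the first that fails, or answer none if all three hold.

none

Σmᵢ = 0  ✓
l₃∈[|l₁−l₂|,l₁+l₂]=[2,10], have l₃=6  ✓
Σlᵢ = 16 ⇒ even  ✓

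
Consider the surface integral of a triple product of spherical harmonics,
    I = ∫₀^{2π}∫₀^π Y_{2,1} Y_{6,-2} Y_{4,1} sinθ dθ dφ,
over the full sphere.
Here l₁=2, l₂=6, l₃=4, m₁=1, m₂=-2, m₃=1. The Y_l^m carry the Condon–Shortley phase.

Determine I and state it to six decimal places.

Rules hold: Σm=0, L=12 even, 4≤4≤8.
N = 5·13·9 = 585
Δ = 4!·0!·8!/13! = 1/6435
Racah Σ t=2..2: t=2:+1/2304 = 1/2304
⇒ 3j(2 6 4; 0 0 0)² = 5/143, sgn +1
Racah Σ t=1..1: t=1:−1/4320 = -1/4320
⇒ 3j(2 6 4; 1 -2 1)² = 224/6435, sgn +1
4πI² = N·(3j₀)²·(3jₘ)² = 1120/1573
I = +1·√(0.712015/4π) = 0.23803440

0.238034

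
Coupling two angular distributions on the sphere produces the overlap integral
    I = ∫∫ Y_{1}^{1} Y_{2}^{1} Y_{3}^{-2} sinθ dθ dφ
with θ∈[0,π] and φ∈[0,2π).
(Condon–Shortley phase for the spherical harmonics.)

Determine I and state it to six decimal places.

0.261169

Checks pass: Σm=0; 6 even; l₃=3∈[1,3].
(2·1+1)(2·2+1)(2·3+1) = 105
Δ: 0! 2! 4! / 7! → 1/105
sum: t=0:+1/4 = 1/4
3j²(1 2 3; 0 0 0) = Δ·Π!·Σ² = 3/35  (sign -1)
sum: t=0:+1/12 = 1/12
3j²(1 2 3; 1 1 -2) = Δ·Π!·Σ² = 2/21  (sign -1)
combine: 4πI² = 105·3/35·2/21 = 6/7
take √, sign +1: I = 0.26116903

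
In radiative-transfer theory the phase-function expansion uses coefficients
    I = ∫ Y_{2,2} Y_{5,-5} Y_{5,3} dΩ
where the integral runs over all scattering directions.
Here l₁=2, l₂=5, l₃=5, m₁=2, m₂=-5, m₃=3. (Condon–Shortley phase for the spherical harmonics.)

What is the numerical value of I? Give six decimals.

m-sum 0 ✓  L=12 even ✓  3≤5≤7 ✓
Π(2lᵢ+1) = 5×11×11 = 605
triangle coeff Δ(2,5,5) = 1/38610
Σ_t [0,2]: t=0:+1/2880 t=1:−1/576 t=2:+1/2880 = -1/960
(3j)²=10/429 [(2 5 5; 0 0 0)], sign=+1
Σ_t [0,0]: t=0:+1/161280 = 1/161280
(3j)²=1/143 [(2 5 5; 2 -5 3)], sign=+1
⇒ 4πI² = 50/507
I = (+1)√(50/507/(4π)) = 0.08858824

0.088588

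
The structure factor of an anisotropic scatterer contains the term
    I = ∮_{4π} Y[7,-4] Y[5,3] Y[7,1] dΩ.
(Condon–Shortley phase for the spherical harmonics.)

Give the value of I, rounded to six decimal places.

0.000000

L=19 odd ⇒ parity kills the (l;000) factor ⇒ I = 0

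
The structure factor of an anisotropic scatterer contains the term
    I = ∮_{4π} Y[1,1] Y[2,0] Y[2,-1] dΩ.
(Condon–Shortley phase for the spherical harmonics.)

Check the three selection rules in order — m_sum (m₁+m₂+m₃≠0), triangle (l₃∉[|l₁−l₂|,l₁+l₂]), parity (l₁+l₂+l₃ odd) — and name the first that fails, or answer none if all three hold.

parity

azimuthal sum: 1 + 0 − 1 = 0  ✓
1 ≤ 2 ≤ 3 (triangle on l)  ✓
L = 1 + 2 + 2 = 5 (odd)  ✗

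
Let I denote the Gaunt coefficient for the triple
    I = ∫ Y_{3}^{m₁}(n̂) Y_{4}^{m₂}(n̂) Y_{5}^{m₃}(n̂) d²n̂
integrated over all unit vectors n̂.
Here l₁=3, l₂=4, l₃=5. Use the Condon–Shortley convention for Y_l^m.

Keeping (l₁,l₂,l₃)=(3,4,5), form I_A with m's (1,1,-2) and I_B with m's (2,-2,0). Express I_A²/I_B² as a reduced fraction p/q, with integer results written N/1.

56/75

Same 3,4,5: normalisation and zero-m 3j drop out of the ratio.
A: Δ: 2! 4! 6! / 13! → 1/180180; sum: t=0:+1/960 t=1:−1/288 t=2:+1/1728 = -1/540; 3j²(3 4 5; 1 1 -2) = Δ·Π!·Σ² = 128/6435  (sign +1)
B: Δ: 2! 4! 6! / 13! → 1/180180; sum: t=0:+1/576 t=1:−1/2880 = 1/720; 3j²(3 4 5; 2 -2 0) = Δ·Π!·Σ² = 80/3003  (sign -1)
I_A²/I_B² = (128/6435)/(80/3003) = 56/75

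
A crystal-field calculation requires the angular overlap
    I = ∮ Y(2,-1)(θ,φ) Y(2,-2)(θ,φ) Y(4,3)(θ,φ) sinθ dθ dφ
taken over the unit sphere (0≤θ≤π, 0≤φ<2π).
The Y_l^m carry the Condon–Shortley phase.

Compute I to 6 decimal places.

Rules hold: Σm=0, L=8 even, 0≤4≤4.
N = 5·5·9 = 225
Δ = 0!·4!·4!/9! = 1/630
Racah Σ t=0..0: t=0:+1/16 = 1/16
⇒ 3j(2 2 4; 0 0 0)² = 2/35, sgn +1
Racah Σ t=0..0: t=0:+1/144 = 1/144
⇒ 3j(2 2 4; -1 -2 3)² = 1/18, sgn -1
4πI² = N·(3j₀)²·(3jₘ)² = 5/7
I = -1·√(0.714286/4π) = -0.23841361

-0.238414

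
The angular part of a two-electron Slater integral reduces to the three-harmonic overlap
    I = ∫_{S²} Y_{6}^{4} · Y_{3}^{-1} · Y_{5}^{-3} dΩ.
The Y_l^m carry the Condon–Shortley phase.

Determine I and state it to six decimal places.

Rules hold: Σm=0, L=14 even, 3≤5≤9.
N = 13·7·11 = 1001
Δ = 4!·8!·2!/15! = 1/675675
Racah Σ t=1..3: t=1:−1/8640 t=2:+1/2304 t=3:−1/8640 = 7/34560
⇒ 3j(6 3 5; 0 0 0)² = 7/429, sgn -1
Racah Σ t=0..2: t=0:+1/69120 t=1:−1/30240 t=2:+1/322560 = -1/64512
⇒ 3j(6 3 5; 4 -1 -3)² = 10/1001, sgn -1
4πI² = N·(3j₀)²·(3jₘ)² = 70/429
I = +1·√(0.16317/4π) = 0.11395029

0.113950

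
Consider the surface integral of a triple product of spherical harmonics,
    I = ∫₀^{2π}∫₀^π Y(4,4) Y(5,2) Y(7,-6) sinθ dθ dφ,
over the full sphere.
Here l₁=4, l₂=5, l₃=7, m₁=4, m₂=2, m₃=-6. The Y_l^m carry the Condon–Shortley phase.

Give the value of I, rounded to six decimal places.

-0.188638

m-sum 0 ✓  L=16 even ✓  1≤7≤9 ✓
Π(2lᵢ+1) = 9×11×15 = 1485
triangle coeff Δ(4,5,7) = 1/6126120
Σ_t [0,2]: t=0:+1/69120 t=1:−1/20736 t=2:+1/69120 = -1/51840
(3j)²=280/21879 [(4 5 7; 0 0 0)], sign=+1
Σ_t [0,0]: t=0:+1/7257600 = 1/7257600
(3j)²=2/85 [(4 5 7; 4 2 -6)], sign=-1
⇒ 4πI² = 1680/3757
I = (-1)√(1680/3757/(4π)) = -0.18863797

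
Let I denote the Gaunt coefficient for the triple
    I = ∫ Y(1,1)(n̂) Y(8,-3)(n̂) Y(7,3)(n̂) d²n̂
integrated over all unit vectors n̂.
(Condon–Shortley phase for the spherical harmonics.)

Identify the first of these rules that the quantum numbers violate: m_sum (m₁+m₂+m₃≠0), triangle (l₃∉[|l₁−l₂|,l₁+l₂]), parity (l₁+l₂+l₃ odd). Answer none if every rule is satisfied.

m_sum

m₁+m₂+m₃ = 1 − 3 + 3 = 1  ✗
triangle: |1−8|=7 ≤ l₃=7 ≤ 1+8=9
parity: l₁+l₂+l₃ = 16 is even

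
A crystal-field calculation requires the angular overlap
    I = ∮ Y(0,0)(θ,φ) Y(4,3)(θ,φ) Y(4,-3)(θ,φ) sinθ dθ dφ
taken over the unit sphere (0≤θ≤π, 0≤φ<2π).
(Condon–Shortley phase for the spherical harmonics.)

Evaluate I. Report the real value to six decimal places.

m-sum 0 ✓  L=8 even ✓  4≤4≤4 ✓
Π(2lᵢ+1) = 1×9×9 = 81
triangle coeff Δ(0,4,4) = 1/9
Σ_t [0,0]: t=0:+1/576 = 1/576
(3j)²=1/9 [(0 4 4; 0 0 0)], sign=+1
Σ_t [0,0]: t=0:+1/5040 = 1/5040
(3j)²=1/9 [(0 4 4; 0 3 -3)], sign=-1
⇒ 4πI² = 1/1
I = (-1)√(1/1/(4π)) = -0.28209479

-0.282095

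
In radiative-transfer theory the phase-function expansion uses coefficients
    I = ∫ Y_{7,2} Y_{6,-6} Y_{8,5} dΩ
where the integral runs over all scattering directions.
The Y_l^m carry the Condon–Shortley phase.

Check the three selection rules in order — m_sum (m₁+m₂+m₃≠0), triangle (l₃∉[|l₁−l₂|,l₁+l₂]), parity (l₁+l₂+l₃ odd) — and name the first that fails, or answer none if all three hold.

Σmᵢ = 1  ✗
l₃∈[|l₁−l₂|,l₁+l₂]=[1,13], have l₃=8
Σlᵢ = 21 ⇒ odd

m_sum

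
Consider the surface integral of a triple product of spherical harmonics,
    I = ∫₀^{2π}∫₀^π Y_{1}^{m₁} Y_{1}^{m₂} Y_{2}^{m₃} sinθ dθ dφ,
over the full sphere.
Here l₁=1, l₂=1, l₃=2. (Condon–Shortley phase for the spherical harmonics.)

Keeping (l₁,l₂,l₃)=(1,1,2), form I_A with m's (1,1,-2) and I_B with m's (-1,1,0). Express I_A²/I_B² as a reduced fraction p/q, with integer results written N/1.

l's match ⇒ only the (l;m) 3-j factors differ between A and B.
A: triangle coeff Δ(1,1,2) = 1/30; Σ_t [0,0]: t=0:+1/4 = 1/4; (3j)²=1/5 [(1 1 2; 1 1 -2)], sign=+1
B: triangle coeff Δ(1,1,2) = 1/30; Σ_t [0,0]: t=0:+1/4 = 1/4; (3j)²=1/30 [(1 1 2; -1 1 0)], sign=+1
I_A²/I_B² = (1/5)/(1/30) = 6/1

6/1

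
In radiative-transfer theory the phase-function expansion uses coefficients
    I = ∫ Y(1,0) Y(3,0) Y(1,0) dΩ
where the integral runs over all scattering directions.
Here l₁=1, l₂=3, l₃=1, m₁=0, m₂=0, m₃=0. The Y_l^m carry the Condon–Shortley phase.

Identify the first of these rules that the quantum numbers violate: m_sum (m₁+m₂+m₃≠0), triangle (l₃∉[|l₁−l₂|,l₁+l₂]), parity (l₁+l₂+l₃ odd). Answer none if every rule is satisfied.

azimuthal sum: 0 + 0 + 0 = 0  ✓
2 ≤ 1 ≤ 4 (triangle on l)  ✗
L = 1 + 3 + 1 = 5 (odd)

triangle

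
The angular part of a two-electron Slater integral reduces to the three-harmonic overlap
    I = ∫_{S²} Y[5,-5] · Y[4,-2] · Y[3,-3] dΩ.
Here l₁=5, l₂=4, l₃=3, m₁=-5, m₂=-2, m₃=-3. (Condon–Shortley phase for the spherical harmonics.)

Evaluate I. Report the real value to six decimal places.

-5 − 2 − 3 = -10 ≠ 0: azimuthal integral kills it; I = 0

0.000000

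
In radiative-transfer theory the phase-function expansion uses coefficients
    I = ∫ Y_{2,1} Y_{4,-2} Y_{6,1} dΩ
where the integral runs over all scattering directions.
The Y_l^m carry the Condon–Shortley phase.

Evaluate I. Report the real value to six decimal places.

-0.133065

Checks pass: Σm=0; 12 even; l₃=6∈[2,6].
(2·2+1)(2·4+1)(2·6+1) = 585
Δ: 0! 4! 8! / 13! → 1/6435
sum: t=0:+1/2304 = 1/2304
3j²(2 4 6; 0 0 0) = Δ·Π!·Σ² = 5/143  (sign +1)
sum: t=0:+1/8640 = 1/8640
3j²(2 4 6; 1 -2 1) = Δ·Π!·Σ² = 14/1287  (sign -1)
combine: 4πI² = 585·5/143·14/1287 = 350/1573
take √, sign -1: I = -0.13306527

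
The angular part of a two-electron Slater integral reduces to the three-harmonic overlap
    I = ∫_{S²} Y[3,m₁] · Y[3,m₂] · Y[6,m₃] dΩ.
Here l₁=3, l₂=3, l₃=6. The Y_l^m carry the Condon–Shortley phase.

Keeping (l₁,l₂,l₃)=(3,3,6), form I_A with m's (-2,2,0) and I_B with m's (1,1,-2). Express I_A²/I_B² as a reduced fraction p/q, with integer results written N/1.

l's match ⇒ only the (l;m) 3-j factors differ between A and B.
A: triangle coeff Δ(3,3,6) = 1/12012; Σ_t [0,0]: t=0:+1/14400 = 1/14400; (3j)²=3/1001 [(3 3 6; -2 2 0)], sign=+1
B: triangle coeff Δ(3,3,6) = 1/12012; Σ_t [0,0]: t=0:+1/2304 = 1/2304; (3j)²=5/143 [(3 3 6; 1 1 -2)], sign=+1
I_A²/I_B² = (3/1001)/(5/143) = 3/35

3/35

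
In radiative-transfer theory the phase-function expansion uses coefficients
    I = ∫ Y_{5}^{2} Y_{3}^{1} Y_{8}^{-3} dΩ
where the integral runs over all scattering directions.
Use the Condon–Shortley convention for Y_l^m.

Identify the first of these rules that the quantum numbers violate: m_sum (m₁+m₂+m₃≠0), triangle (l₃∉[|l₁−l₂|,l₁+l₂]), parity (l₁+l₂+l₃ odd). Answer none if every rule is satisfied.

none

azimuthal sum: 2 + 1 − 3 = 0  ✓
2 ≤ 8 ≤ 8 (triangle on l)  ✓
L = 5 + 3 + 8 = 16 (even)  ✓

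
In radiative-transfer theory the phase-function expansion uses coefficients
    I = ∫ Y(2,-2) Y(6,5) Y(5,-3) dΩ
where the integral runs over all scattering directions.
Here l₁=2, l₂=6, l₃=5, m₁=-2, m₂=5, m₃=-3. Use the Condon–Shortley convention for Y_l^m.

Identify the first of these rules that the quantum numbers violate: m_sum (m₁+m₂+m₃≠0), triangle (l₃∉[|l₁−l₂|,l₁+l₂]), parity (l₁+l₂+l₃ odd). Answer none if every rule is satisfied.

azimuthal sum: -2 + 5 − 3 = 0  ✓
4 ≤ 5 ≤ 8 (triangle on l)  ✓
L = 2 + 6 + 5 = 13 (odd)  ✗

parity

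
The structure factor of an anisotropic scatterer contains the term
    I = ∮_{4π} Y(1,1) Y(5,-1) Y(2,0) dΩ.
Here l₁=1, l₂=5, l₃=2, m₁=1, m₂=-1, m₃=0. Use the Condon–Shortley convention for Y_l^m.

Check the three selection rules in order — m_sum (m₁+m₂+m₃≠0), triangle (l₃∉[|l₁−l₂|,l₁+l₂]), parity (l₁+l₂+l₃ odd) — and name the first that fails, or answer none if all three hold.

triangle

azimuthal sum: 1 − 1 + 0 = 0  ✓
4 ≤ 2 ≤ 6 (triangle on l)  ✗
L = 1 + 5 + 2 = 8 (even)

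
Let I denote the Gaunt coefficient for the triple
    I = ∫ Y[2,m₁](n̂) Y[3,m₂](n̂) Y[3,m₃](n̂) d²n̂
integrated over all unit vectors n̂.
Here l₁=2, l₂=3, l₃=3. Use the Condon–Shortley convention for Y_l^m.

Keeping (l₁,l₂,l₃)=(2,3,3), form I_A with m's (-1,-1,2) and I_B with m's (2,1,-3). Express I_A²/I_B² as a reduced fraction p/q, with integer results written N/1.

3/2

Same 2,3,3: normalisation and zero-m 3j drop out of the ratio.
A: Δ: 2! 2! 4! / 9! → 1/3780; sum: t=1:−1/12 t=2:+1/48 = -1/16; 3j²(2 3 3; -1 -1 2) = Δ·Π!·Σ² = 1/28  (sign +1)
B: Δ: 2! 2! 4! / 9! → 1/3780; sum: t=0:+1/96 = 1/96; 3j²(2 3 3; 2 1 -3) = Δ·Π!·Σ² = 1/42  (sign +1)
I_A²/I_B² = (1/28)/(1/42) = 3/2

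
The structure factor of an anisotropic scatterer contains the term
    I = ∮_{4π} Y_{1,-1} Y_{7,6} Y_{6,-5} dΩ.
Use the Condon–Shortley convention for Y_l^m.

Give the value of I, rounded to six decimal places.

Rules hold: Σm=0, L=14 even, 6≤6≤8.
N = 3·15·13 = 585
Δ = 2!·0!·12!/15! = 1/1365
Racah Σ t=1..1: t=1:−1/518400 = -1/518400
⇒ 3j(1 7 6; 0 0 0)² = 7/195, sgn -1
Racah Σ t=2..2: t=2:+1/79833600 = 1/79833600
⇒ 3j(1 7 6; -1 6 -5)² = 2/35, sgn -1
4πI² = N·(3j₀)²·(3jₘ)² = 6/5
I = +1·√(1.2/4π) = 0.30901936

0.309019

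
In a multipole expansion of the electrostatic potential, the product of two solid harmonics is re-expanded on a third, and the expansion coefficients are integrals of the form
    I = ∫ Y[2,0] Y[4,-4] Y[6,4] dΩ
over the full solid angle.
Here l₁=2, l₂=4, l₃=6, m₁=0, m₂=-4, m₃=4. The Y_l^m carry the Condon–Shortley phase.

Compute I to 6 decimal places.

0.106690

Checks pass: Σm=0; 12 even; l₃=6∈[2,6].
(2·2+1)(2·4+1)(2·6+1) = 585
Δ: 0! 4! 8! / 13! → 1/6435
sum: t=0:+1/2304 = 1/2304
3j²(2 4 6; 0 0 0) = Δ·Π!·Σ² = 5/143  (sign +1)
sum: t=0:+1/161280 = 1/161280
3j²(2 4 6; 0 -4 4) = Δ·Π!·Σ² = 1/143  (sign +1)
combine: 4πI² = 585·5/143·1/143 = 225/1573
take √, sign +1: I = 0.10668957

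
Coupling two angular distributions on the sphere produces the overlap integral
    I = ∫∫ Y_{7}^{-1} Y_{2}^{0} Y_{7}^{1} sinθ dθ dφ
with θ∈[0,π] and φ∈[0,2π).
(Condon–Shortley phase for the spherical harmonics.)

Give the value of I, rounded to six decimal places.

m-sum 0 ✓  L=16 even ✓  5≤7≤9 ✓
Π(2lᵢ+1) = 15×5×15 = 1125
triangle coeff Δ(7,2,7) = 1/185640
Σ_t [0,2]: t=0:+1/2419200 t=1:−1/518400 t=2:+1/2419200 = -1/907200
(3j)²=56/3315 [(7 2 7; 0 0 0)], sign=+1
Σ_t [0,2]: t=0:+1/3870720 t=1:−1/604800 t=2:+1/2073600 = -53/58060800
(3j)²=2809/185640 [(7 2 7; -1 0 1)], sign=-1
⇒ 4πI² = 14045/48841
I = (-1)√(14045/48841/(4π)) = -0.15127378

-0.151274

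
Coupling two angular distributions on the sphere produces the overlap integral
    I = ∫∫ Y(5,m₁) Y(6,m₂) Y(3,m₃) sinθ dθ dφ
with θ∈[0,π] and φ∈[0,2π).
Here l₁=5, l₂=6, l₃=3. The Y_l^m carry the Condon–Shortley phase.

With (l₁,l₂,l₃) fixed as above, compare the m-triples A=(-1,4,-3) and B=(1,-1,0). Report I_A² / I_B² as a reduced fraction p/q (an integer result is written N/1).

l's match ⇒ only the (l;m) 3-j factors differ between A and B.
A: triangle coeff Δ(5,6,3) = 1/675675; Σ_t [6,6]: t=6:+1/69120 = 1/69120; (3j)²=4/143 [(5 6 3; -1 4 -3)], sign=+1
B: triangle coeff Δ(5,6,3) = 1/675675; Σ_t [2,4]: t=2:+1/17280 t=3:−1/2880 t=4:+1/6912 = -1/6912; (3j)²=5/429 [(5 6 3; 1 -1 0)], sign=+1
I_A²/I_B² = (4/143)/(5/429) = 12/5

12/5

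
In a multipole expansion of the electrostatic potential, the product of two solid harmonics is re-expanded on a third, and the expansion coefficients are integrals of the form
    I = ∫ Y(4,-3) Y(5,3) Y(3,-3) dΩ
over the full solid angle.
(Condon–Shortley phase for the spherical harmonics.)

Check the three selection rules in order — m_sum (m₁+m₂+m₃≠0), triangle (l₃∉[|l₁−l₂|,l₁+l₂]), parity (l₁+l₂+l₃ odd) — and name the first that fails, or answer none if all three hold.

azimuthal sum: -3 + 3 − 3 = -3  ✗
1 ≤ 3 ≤ 9 (triangle on l)
L = 4 + 5 + 3 = 12 (even)

m_sum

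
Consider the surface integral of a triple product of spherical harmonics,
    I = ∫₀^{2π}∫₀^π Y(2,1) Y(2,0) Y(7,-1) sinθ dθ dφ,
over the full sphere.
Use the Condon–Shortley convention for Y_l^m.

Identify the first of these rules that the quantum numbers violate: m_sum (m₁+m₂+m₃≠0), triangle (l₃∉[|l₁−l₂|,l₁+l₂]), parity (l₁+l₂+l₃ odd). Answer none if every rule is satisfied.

m₁+m₂+m₃ = 1 + 0 − 1 = 0  ✓
triangle: |2−2|=0 ≤ l₃=7 ≤ 2+2=4  ✗
parity: l₁+l₂+l₃ = 11 is odd

triangle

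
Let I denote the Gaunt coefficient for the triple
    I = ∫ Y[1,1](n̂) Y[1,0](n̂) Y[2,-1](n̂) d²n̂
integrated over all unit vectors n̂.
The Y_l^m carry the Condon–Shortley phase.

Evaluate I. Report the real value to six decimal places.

-0.218510

Checks pass: Σm=0; 4 even; l₃=2∈[0,2].
(2·1+1)(2·1+1)(2·2+1) = 45
Δ: 0! 2! 2! / 5! → 1/30
sum: t=0:+1/1 = 1/1
3j²(1 1 2; 0 0 0) = Δ·Π!·Σ² = 2/15  (sign +1)
sum: t=0:+1/2 = 1/2
3j²(1 1 2; 1 0 -1) = Δ·Π!·Σ² = 1/10  (sign -1)
combine: 4πI² = 45·2/15·1/10 = 3/5
take √, sign -1: I = -0.21850969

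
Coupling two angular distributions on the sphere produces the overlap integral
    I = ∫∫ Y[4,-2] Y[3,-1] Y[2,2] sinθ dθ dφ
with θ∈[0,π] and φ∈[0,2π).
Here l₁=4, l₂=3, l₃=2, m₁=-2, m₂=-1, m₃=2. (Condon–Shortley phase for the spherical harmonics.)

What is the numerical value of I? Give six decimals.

0.000000

-2 − 1 + 2 = -1 ≠ 0: azimuthal integral kills it; I = 0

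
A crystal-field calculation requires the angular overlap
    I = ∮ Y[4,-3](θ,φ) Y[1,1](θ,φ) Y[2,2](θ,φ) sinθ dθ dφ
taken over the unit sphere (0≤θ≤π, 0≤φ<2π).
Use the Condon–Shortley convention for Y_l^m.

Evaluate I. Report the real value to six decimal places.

0.000000

triangle: need 3≤l₃≤5, have 2; I=0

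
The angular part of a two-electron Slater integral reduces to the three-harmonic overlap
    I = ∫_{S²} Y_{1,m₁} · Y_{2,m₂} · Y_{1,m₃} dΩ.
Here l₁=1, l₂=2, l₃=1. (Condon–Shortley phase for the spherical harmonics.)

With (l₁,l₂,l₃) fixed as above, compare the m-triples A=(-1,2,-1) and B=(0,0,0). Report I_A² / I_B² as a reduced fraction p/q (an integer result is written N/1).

Shared (l₁,l₂,l₃)=(1,2,1): N and (l;000)² cancel in I_A²/I_B².
A: Δ = 2!·0!·2!/5! = 1/30; Racah Σ t=2..2: t=2:+1/4 = 1/4; ⇒ 3j(1 2 1; -1 2 -1)² = 1/5, sgn +1
B: Δ = 2!·0!·2!/5! = 1/30; Racah Σ t=1..1: t=1:−1/1 = -1/1; ⇒ 3j(1 2 1; 0 0 0)² = 2/15, sgn +1
I_A²/I_B² = (1/5)/(2/15) = 3/2

3/2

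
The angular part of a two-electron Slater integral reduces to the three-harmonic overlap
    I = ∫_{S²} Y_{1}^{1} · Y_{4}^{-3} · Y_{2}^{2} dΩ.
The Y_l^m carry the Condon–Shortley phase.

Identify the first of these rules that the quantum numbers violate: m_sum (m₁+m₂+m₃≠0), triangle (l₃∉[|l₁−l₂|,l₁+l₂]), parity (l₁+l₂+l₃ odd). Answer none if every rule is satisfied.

triangle

m₁+m₂+m₃ = 1 − 3 + 2 = 0  ✓
triangle: |1−4|=3 ≤ l₃=2 ≤ 1+4=5  ✗
parity: l₁+l₂+l₃ = 7 is odd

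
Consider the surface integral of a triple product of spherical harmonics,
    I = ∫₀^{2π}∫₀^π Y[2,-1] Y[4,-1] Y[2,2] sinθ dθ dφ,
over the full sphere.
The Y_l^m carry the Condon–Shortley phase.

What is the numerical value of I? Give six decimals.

-0.090112

Checks pass: Σm=0; 8 even; l₃=2∈[2,6].
(2·2+1)(2·4+1)(2·2+1) = 225
Δ: 4! 0! 4! / 9! → 1/630
sum: t=2:+1/16 = 1/16
3j²(2 4 2; 0 0 0) = Δ·Π!·Σ² = 2/35  (sign +1)
sum: t=3:−1/144 = -1/144
3j²(2 4 2; -1 -1 2) = Δ·Π!·Σ² = 1/126  (sign -1)
combine: 4πI² = 225·2/35·1/126 = 5/49
take √, sign -1: I = -0.09011188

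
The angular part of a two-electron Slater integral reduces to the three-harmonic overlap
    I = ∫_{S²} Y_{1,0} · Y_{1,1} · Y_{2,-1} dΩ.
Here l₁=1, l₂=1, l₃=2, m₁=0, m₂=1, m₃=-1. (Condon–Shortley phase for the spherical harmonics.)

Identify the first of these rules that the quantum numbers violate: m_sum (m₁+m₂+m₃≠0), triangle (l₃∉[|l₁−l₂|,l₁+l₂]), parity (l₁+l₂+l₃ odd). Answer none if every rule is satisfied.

none

m₁+m₂+m₃ = 0 + 1 − 1 = 0  ✓
triangle: |1−1|=0 ≤ l₃=2 ≤ 1+1=2  ✓
parity: l₁+l₂+l₃ = 4 is even  ✓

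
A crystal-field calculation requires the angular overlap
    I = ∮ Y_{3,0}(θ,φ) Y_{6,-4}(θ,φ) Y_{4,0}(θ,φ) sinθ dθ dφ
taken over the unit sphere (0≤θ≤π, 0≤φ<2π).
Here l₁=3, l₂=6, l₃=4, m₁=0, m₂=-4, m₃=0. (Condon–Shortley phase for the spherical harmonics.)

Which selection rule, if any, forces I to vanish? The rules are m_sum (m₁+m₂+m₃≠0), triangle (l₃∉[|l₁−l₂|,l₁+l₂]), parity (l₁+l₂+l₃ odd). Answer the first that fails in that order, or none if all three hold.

m_sum

m₁+m₂+m₃ = 0 − 4 + 0 = -4  ✗
triangle: |3−6|=3 ≤ l₃=4 ≤ 3+6=9
parity: l₁+l₂+l₃ = 13 is odd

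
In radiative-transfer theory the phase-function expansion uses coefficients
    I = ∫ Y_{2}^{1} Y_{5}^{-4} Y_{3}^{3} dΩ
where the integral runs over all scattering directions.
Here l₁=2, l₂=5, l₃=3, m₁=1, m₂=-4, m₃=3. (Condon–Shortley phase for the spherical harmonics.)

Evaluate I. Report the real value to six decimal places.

0.219610

Rules hold: Σm=0, L=10 even, 3≤3≤7.
N = 5·11·7 = 385
Δ = 4!·0!·6!/11! = 1/2310
Racah Σ t=2..2: t=2:+1/144 = 1/144
⇒ 3j(2 5 3; 0 0 0)² = 10/231, sgn -1
Racah Σ t=1..1: t=1:−1/4320 = -1/4320
⇒ 3j(2 5 3; 1 -4 3)² = 2/55, sgn -1
4πI² = N·(3j₀)²·(3jₘ)² = 20/33
I = +1·√(0.606061/4π) = 0.21961050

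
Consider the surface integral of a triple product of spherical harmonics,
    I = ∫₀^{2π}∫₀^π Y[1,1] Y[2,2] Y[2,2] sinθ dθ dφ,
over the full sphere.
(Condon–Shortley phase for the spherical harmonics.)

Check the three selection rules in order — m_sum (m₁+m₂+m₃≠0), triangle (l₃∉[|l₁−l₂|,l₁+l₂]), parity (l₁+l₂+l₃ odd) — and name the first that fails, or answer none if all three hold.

Σmᵢ = 5  ✗
l₃∈[|l₁−l₂|,l₁+l₂]=[1,3], have l₃=2
Σlᵢ = 5 ⇒ odd

m_sum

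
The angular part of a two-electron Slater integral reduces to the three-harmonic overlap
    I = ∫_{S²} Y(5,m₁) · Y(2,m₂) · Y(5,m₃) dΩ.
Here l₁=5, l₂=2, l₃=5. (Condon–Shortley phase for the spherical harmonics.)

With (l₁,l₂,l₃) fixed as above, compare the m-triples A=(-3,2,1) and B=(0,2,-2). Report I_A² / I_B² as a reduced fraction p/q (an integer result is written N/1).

Same 5,2,5: normalisation and zero-m 3j drop out of the ratio.
A: Δ: 2! 8! 2! / 13! → 1/38610; sum: t=2:+1/5760 = 1/5760; 3j²(5 2 5; -3 2 1) = Δ·Π!·Σ² = 56/2145  (sign +1)
B: Δ: 2! 8! 2! / 13! → 1/38610; sum: t=2:+1/2880 = 1/2880; 3j²(5 2 5; 0 2 -2) = Δ·Π!·Σ² = 14/429  (sign -1)
I_A²/I_B² = (56/2145)/(14/429) = 4/5

4/5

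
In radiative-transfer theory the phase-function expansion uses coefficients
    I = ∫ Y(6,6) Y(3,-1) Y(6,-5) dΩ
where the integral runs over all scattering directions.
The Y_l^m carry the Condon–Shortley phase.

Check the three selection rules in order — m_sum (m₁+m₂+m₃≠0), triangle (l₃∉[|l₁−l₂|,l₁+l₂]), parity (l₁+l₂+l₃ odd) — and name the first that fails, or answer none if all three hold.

parity

m₁+m₂+m₃ = 6 − 1 − 5 = 0  ✓
triangle: |6−3|=3 ≤ l₃=6 ≤ 6+3=9  ✓
parity: l₁+l₂+l₃ = 15 is odd  ✗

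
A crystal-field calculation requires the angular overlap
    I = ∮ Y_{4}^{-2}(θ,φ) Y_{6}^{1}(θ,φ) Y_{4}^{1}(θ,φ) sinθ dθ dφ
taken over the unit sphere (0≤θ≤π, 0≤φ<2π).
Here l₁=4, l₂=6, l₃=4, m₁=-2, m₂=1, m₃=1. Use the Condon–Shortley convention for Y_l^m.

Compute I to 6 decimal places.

m-sum 0 ✓  L=14 even ✓  2≤4≤10 ✓
Π(2lᵢ+1) = 9×13×9 = 1053
triangle coeff Δ(4,6,4) = 1/1261260
Σ_t [2,4]: t=2:+1/4608 t=3:−1/1296 t=4:+1/4608 = -7/20736
(3j)²=20/1287 [(4 6 4; 0 0 0)], sign=-1
Σ_t [4,6]: t=4:+1/3456 t=5:−1/5760 t=6:+1/172800 = 7/57600
(3j)²=21/2860 [(4 6 4; -2 1 1)], sign=-1
⇒ 4πI² = 189/1573
I = (+1)√(189/1573/(4π)) = 0.09778261

0.097783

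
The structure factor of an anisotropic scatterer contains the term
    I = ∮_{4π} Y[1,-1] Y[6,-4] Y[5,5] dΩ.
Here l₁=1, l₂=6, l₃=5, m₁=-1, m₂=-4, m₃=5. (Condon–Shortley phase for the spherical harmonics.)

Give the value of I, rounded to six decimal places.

0.040859

Checks pass: Σm=0; 12 even; l₃=5∈[5,7].
(2·1+1)(2·6+1)(2·5+1) = 429
Δ: 2! 0! 10! / 13! → 1/858
sum: t=1:−1/14400 = -1/14400
3j²(1 6 5; 0 0 0) = Δ·Π!·Σ² = 6/143  (sign +1)
sum: t=2:+1/7257600 = 1/7257600
3j²(1 6 5; -1 -4 5) = Δ·Π!·Σ² = 1/858  (sign +1)
combine: 4πI² = 429·6/143·1/858 = 3/143
take √, sign +1: I = 0.04085899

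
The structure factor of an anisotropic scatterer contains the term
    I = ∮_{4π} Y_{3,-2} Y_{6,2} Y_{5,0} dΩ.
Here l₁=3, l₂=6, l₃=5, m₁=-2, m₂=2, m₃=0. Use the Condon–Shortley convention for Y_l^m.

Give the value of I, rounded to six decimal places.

Checks pass: Σm=0; 14 even; l₃=5∈[3,9].
(2·3+1)(2·6+1)(2·5+1) = 1001
Δ: 4! 2! 8! / 15! → 1/675675
sum: t=1:−1/8640 t=2:+1/2304 t=3:−1/8640 = 7/34560
3j²(3 6 5; 0 0 0) = Δ·Π!·Σ² = 7/429  (sign -1)
sum: t=3:−1/8640 t=4:+1/13824 = -1/23040
3j²(3 6 5; -2 2 0) = Δ·Π!·Σ² = 2/429  (sign +1)
combine: 4πI² = 1001·7/429·2/429 = 98/1287
take √, sign -1: I = -0.07784287

-0.077843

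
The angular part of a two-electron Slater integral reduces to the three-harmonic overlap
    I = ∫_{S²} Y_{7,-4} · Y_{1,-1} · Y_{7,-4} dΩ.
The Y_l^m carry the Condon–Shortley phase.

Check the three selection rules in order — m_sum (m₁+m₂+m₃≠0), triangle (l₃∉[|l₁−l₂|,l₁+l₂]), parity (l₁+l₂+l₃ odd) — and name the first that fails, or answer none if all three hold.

m_sum

azimuthal sum: -4 − 1 − 4 = -9  ✗
6 ≤ 7 ≤ 8 (triangle on l)
L = 7 + 1 + 7 = 15 (odd)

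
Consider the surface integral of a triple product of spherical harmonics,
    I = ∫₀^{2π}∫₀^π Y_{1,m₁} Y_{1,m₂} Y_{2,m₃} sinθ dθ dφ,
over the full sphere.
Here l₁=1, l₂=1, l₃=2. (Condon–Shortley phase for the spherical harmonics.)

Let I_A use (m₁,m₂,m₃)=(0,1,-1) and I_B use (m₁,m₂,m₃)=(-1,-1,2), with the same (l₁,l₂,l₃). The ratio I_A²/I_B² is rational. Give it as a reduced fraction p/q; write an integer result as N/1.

1/2

Shared (l₁,l₂,l₃)=(1,1,2): N and (l;000)² cancel in I_A²/I_B².
A: Δ = 0!·2!·2!/5! = 1/30; Racah Σ t=0..0: t=0:+1/2 = 1/2; ⇒ 3j(1 1 2; 0 1 -1)² = 1/10, sgn -1
B: Δ = 0!·2!·2!/5! = 1/30; Racah Σ t=0..0: t=0:+1/4 = 1/4; ⇒ 3j(1 1 2; -1 -1 2)² = 1/5, sgn +1
I_A²/I_B² = (1/10)/(1/5) = 1/2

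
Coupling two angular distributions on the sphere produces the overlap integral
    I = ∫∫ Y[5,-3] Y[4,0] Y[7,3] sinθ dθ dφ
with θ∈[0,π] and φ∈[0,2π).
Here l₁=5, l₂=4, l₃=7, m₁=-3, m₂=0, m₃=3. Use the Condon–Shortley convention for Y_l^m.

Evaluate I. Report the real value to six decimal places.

0.062592

m-sum 0 ✓  L=16 even ✓  1≤7≤9 ✓
Π(2lᵢ+1) = 11×9×15 = 1485
triangle coeff Δ(5,4,7) = 1/6126120
Σ_t [0,2]: t=0:+1/69120 t=1:−1/20736 t=2:+1/69120 = -1/51840
(3j)²=280/21879 [(5 4 7; 0 0 0)], sign=+1
Σ_t [0,2]: t=0:+1/3870720 t=1:−1/181440 t=2:+1/138240 = 23/11612160
(3j)²=529/204204 [(5 4 7; -3 0 3)], sign=+1
⇒ 4πI² = 26450/537251
I = (+1)√(26450/537251/(4π)) = 0.06259207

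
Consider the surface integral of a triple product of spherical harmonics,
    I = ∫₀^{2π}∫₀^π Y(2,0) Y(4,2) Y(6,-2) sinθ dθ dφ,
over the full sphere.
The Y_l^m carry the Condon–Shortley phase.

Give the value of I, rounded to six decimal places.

0.206144

Rules hold: Σm=0, L=12 even, 2≤6≤6.
N = 5·9·13 = 585
Δ = 0!·4!·8!/13! = 1/6435
Racah Σ t=0..0: t=0:+1/2304 = 1/2304
⇒ 3j(2 4 6; 0 0 0)² = 5/143, sgn +1
Racah Σ t=0..0: t=0:+1/5760 = 1/5760
⇒ 3j(2 4 6; 0 2 -2)² = 56/2145, sgn +1
4πI² = N·(3j₀)²·(3jₘ)² = 840/1573
I = +1·√(0.534011/4π) = 0.20614383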